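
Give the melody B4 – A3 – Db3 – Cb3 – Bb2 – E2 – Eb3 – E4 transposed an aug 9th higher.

B4: a ninth up reaches C, and 15 semitones makes it C##6.
A3 up an augmented ninth is B#4.
Db3: a ninth up reaches E, and 15 semitones makes it E4.
An augmented ninth up from Cb3 gives D4.
Bb2: a ninth up reaches C, and 15 semitones makes it C#4.
An augmented ninth up from E2 gives F##3.
Eb3: a ninth up reaches F, and 15 semitones makes it F#4.
E4 up an augmented ninth is F##5.

C##6 B#4 E4 D4 C#4 F##3 F#4 F##5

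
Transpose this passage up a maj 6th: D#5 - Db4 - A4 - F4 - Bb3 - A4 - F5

B#5 Bb4 F#5 D5 G4 F#5 D6

A major sixth up from D#5 gives B#5.
Db4: a sixth up reaches B, and 9 semitones makes it Bb4.
A4: a sixth up reaches F, and 9 semitones makes it F#5.
A major sixth up from F4 gives D5.
Bb3: a sixth up reaches G, and 9 semitones makes it G4.
A4 up a major sixth is F#5.
F5: a sixth up reaches D, and 9 semitones makes it D6.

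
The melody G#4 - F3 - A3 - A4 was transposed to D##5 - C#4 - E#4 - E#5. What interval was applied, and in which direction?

From G#4 to D##5 is 5 letter names — a fifth of some quality.
G#4 to D##5 is 8 semitones, which makes it an augmented fifth; the second version is higher, so the direction is up.
Checking another pair — A4 → E#5 — gives the same interval.

up an augmented fifth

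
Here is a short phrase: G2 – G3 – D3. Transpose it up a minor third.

Bb2 Bb3 F3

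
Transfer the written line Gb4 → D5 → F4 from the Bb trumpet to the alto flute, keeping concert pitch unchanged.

Bbb4 F5 Ab4

First find concert pitch: the Bb trumpet sounds a major second below written, so Gb4 D5 F4 sounds Fb4 C5 Eb4.
Then write for alto flute: it sounds a perfect fourth below written, so the part must be a perfect fourth above concert.
Fb4 → Bbb4
C5 → F5
Eb4 → Ab4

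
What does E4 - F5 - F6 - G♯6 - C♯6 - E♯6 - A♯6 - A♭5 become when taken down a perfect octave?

E3 F4 F5 G#5 C#5 E#5 A#5 Ab4

E4 gives E3
F5 gives F4
F6 gives F5
G#6 gives G#5
C#6 gives C#5
E#6 gives E#5
A#6 gives A#5
Ab5 gives Ab4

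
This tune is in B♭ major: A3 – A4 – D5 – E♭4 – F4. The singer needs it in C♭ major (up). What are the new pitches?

B♭ major to C♭ major up is a minor second, so every note moves up by that interval.
A3 gives Bb3
A4 gives Bb4
D5 gives Eb5
Eb4 gives Fb4
F4 gives Gb4

Bb3 Bb4 Eb5 Fb4 Gb4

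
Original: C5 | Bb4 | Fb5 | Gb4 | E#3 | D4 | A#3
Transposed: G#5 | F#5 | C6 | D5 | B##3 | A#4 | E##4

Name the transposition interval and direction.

up an augmented fifth

Take the first pair: C5 → G#5. C to G spans 5 letter names, so the interval is some kind of fifth.
C5 to G#5 is 8 semitones, which makes it an augmented fifth; the second version is higher, so the direction is up.
Checking another pair — A#3 → E##4 — gives the same interval.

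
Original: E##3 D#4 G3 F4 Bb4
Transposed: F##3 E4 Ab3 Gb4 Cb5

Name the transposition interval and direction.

up a minor second

Take the first pair: E##3 → F##3. E to F spans 2 letter names, so the interval is some kind of second.
E##3 to F##3 is 1 semitone, which makes it a minor second; the second version is higher, so the direction is up.
Checking another pair — Bb4 → Cb5 — gives the same interval.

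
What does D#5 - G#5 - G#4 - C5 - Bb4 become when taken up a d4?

G5 C6 C5 Fb5 Ebb5

D#5 -> G5
G#5 -> C6
G#4 -> C5
C5 -> Fb5
Bb4 -> Ebb5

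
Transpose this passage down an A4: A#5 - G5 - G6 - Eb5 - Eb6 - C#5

E5 Db5 Db6 Bbb4 Bbb5 G4

A#5 down an augmented fourth is E5.
An augmented fourth down from G5 gives Db5.
G6: a fourth down reaches D, and 6 semitones makes it Db6.
An augmented fourth down from Eb5 gives Bbb4.
An augmented fourth down from Eb6 gives Bbb5.
C#5 down an augmented fourth is G4.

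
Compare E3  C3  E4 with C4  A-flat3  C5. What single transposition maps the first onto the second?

up a minor sixth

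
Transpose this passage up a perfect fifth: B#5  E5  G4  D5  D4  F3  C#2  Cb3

F##6 B5 D5 A5 A4 C4 G#2 Gb3

B#5 up a perfect fifth is F##6.
A perfect fifth up from E5 gives B5.
G4 up a perfect fifth is D5.
D5 up a perfect fifth is A5.
D4: a fifth up reaches A, and 7 semitones makes it A4.
F3: a fifth up reaches C, and 7 semitones makes it C4.
C#2 up a perfect fifth is G#2.
Cb3 up a perfect fifth is Gb3.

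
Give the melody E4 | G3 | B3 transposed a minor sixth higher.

C5 Eb4 G4

E4 becomes C5
G3 becomes Eb4
B3 becomes G4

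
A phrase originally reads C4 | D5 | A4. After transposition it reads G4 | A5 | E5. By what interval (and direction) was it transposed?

up a perfect fifth

Take the first pair: C4 → G4. C to G spans 5 letter names, so the interval is some kind of fifth.
C4 to G4 is 7 semitones, which makes it a perfect fifth; the second version is higher, so the direction is up.
Checking another pair — A4 → E5 — gives the same interval.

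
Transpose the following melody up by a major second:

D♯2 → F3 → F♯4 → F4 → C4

E#2 G3 G#4 G4 D4

D#2 up a major second is E#2.
F3 up a major second is G3.
F#4 up a major second is G#4.
F4: a second up reaches G, and 2 semitones makes it G4.
A major second up from C4 gives D4.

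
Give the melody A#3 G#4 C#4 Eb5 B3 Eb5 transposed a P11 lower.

A#3: an eleventh down reaches E, and 17 semitones makes it E#2.
G#4: an eleventh down reaches D, and 17 semitones makes it D#3.
A perfect eleventh down from C#4 gives G#2.
A perfect eleventh down from Eb5 gives Bb3.
A perfect eleventh down from B3 gives F#2.
A perfect eleventh down from Eb5 gives Bb3.

E#2 D#3 G#2 Bb3 F#2 Bb3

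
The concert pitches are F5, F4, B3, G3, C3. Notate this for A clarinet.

Ab5 Ab4 D4 Bb3 Eb3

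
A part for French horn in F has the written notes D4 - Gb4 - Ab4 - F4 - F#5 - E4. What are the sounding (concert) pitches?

G3 Cb4 Db4 Bb3 B4 A3

The French horn in F sounds a perfect fifth below written, so transpose each written note down a perfect fifth.
D4 to G3
Gb4 to Cb4
Ab4 to Db4
F4 to Bb3
F#5 to B4
E4 to A3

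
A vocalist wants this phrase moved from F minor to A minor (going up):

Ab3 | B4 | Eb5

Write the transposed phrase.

F minor to A minor up is a major third, so every note moves up by that interval.
Ab3 to C4
B4 to D#5
Eb5 to G5

C4 D#5 G5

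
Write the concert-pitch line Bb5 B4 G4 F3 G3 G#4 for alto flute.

The alto flute sounds a perfect fourth below written, so the written part must be a perfect fourth above concert — transpose each note up.
Bb5 -> Eb6
B4 -> E5
G4 -> C5
F3 -> Bb3
G3 -> C4
G#4 -> C#5

Eb6 E5 C5 Bb3 C4 C#5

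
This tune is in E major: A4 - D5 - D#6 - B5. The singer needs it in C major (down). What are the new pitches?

From E down to C is a major third; apply that to each pitch.
A4 -> F4
D5 -> Bb4
D#6 -> B5
B5 -> G5

F4 Bb4 B5 G5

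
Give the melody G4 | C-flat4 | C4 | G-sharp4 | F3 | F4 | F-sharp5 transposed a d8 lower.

G#3 C3 C#3 G##3 F#2 F#3 F##4

G4 gives G#3
Cb4 gives C3
C4 gives C#3
G#4 gives G##3
F3 gives F#2
F4 gives F#3
F#5 gives F##4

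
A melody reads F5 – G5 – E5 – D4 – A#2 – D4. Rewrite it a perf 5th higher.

C6 D6 B5 A4 E#3 A4

F5 → C6
G5 → D6
E5 → B5
D4 → A4
A#2 → E#3
D4 → A4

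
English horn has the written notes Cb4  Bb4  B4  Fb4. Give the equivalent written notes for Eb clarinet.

Db3 C4 C#4 Gb3

First find concert pitch: the English horn sounds a perfect fifth below written, so Cb4 Bb4 B4 Fb4 sounds Fb3 Eb4 E4 Bbb3.
Then write for Eb clarinet: it sounds a minor third above written, so the part must be a minor third below concert.
Fb3 → Db3
Eb4 → C4
E4 → C#4
Bbb3 → Gb3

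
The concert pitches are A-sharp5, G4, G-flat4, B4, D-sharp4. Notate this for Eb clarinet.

Written C4 sounds as Eb4 on the Eb clarinet, so concert pitches are written a minor third down.
A#5 to F##5
G4 to E4
Gb4 to Eb4
B4 to G#4
D#4 to B#3

F##5 E4 Eb4 G#4 B#3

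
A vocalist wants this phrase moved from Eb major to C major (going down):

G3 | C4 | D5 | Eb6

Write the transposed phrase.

From Eb down to C is a minor third; apply that to each pitch.
G3 → E3
C4 → A3
D5 → B4
Eb6 → C6

E3 A3 B4 C6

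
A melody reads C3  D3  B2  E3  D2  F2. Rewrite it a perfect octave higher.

C4 D4 B3 E4 D3 F3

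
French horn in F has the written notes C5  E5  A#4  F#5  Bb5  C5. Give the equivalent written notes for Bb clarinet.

G4 B4 E#4 C#5 F5 G4

First find concert pitch: the French horn in F sounds a perfect fifth below written, so C5 E5 A#4 F#5 Bb5 C5 sounds F4 A4 D#4 B4 Eb5 F4.
Then write for Bb clarinet: it sounds a major second below written, so the part must be a major second above concert.
F4 → G4
A4 → B4
D#4 → E#4
B4 → C#5
Eb5 → F5
F4 → G4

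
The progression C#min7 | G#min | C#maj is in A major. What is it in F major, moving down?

Amin7 Emin Amaj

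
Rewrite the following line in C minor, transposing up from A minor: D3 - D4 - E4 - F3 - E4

A minor to C minor up is a minor third, so every note moves up by that interval.
D3 → F3
D4 → F4
E4 → G4
F3 → Ab3
E4 → G4

F3 F4 G4 Ab3 G4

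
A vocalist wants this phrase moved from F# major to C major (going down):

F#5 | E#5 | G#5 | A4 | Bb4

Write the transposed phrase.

C5 B4 D5 Eb4 Fb4

F# major to C major down is an augmented fourth, so every note moves down by that interval.
F#5 → C5
E#5 → B4
G#5 → D5
A4 → Eb4
Bb4 → Fb4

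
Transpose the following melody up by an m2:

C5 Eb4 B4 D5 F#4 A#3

C5 to Db5
Eb4 to Fb4
B4 to C5
D5 to Eb5
F#4 to G4
A#3 to B3

Db5 Fb4 C5 Eb5 G4 B3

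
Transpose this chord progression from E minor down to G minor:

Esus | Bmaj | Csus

E minor down to G minor is a major sixth; each chord root moves by that interval while the quality stays the same.
Esus: root E down a major sixth → G, giving Gsus.
Bmaj: root B down a major sixth → D, giving Dmaj.
Csus: root C down a major sixth → Eb, giving Ebsus.

Gsus Dmaj Ebsus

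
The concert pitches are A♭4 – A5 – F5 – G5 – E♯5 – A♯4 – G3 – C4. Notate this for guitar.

Written C4 sounds as C3 on the guitar, so concert pitches are written a perfect octave up.
Ab4 gives Ab5
A5 gives A6
F5 gives F6
G5 gives G6
E#5 gives E#6
A#4 gives A#5
G3 gives G4
C4 gives C5

Ab5 A6 F6 G6 E#6 A#5 G4 C5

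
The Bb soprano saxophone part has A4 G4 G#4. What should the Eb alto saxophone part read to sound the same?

E5 D5 D#5

First find concert pitch: the Bb soprano saxophone sounds a major second below written, so A4 G4 G#4 sounds G4 F4 F#4.
Then write for Eb alto saxophone: it sounds a major sixth below written, so the part must be a major sixth above concert.
G4 → E5
F4 → D5
F#4 → D#5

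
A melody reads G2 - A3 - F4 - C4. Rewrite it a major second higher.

G2 up a major second is A2.
A3 up a major second is B3.
A major second up from F4 gives G4.
A major second up from C4 gives D4.

A2 B3 G4 D4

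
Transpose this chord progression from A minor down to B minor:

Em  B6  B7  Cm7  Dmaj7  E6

F#m C#6 C#7 Dm7 Emaj7 F#6

A minor down to B minor is a minor seventh; each chord root moves by that interval while the quality stays the same.
Em: root E down a minor seventh → F#, giving F#m.
B6: root B down a minor seventh → C#, giving C#6.
B7: root B down a minor seventh → C#, giving C#7.
Cm7: root C down a minor seventh → D, giving Dm7.
Dmaj7: root D down a minor seventh → E, giving Emaj7.
E6: root E down a minor seventh → F#, giving F#6.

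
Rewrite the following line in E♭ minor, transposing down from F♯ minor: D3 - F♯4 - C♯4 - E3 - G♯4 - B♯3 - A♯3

Cb3 Eb4 Bb3 Db3 F4 A3 G3

From F♯ down to E♭ is an augmented second; apply that to each pitch.
D3 -> Cb3
F#4 -> Eb4
C#4 -> Bb3
E3 -> Db3
G#4 -> F4
B#3 -> A3
A#3 -> G3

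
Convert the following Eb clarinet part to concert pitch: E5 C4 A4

Written C4 on the Eb clarinet sounds as Eb4, a minor third higher; apply that shift to every note.
E5 becomes G5
C4 becomes Eb4
A4 becomes C5

G5 Eb4 C5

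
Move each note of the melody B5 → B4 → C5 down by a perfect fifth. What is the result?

B5 becomes E5
B4 becomes E4
C5 becomes F4

E5 E4 F4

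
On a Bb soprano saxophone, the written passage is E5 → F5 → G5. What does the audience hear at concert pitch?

D5 Eb5 F5

Written C4 on the Bb soprano saxophone sounds as Bb3, a major second lower; apply that shift to every note.
E5 becomes D5
F5 becomes Eb5
G5 becomes F5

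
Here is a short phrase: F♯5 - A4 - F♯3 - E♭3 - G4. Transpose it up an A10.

F#5 → A##6
A4 → C##6
F#3 → A##4
Eb3 → G#4
G4 → B#5

A##6 C##6 A##4 G#4 B#5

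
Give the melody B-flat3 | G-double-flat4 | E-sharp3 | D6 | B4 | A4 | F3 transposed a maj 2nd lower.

Bb3 becomes Ab3
Gbb4 becomes Fbb4
E#3 becomes D#3
D6 becomes C6
B4 becomes A4
A4 becomes G4
F3 becomes Eb3

Ab3 Fbb4 D#3 C6 A4 G4 Eb3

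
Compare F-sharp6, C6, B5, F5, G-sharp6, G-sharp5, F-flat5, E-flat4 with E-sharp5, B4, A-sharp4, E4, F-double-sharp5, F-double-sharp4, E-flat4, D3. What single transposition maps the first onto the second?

Take the first pair: F#6 → E#5. F to E spans 9 letter names, so the interval is some kind of ninth.
E#5 to F#6 is 13 semitones, which makes it a minor ninth; the second version is lower, so the direction is down.
Checking another pair — Eb4 → D3 — gives the same interval.

down a minor ninth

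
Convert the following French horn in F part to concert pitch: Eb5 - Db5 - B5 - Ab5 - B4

Ab4 Gb4 E5 Db5 E4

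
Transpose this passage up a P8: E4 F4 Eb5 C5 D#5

E5 F5 Eb6 C6 D#6

E4 becomes E5
F4 becomes F5
Eb5 becomes Eb6
C5 becomes C6
D#5 becomes D#6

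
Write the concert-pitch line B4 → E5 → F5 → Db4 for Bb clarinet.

The Bb clarinet sounds a major second below written, so the written part must be a major second above concert — transpose each note up.
B4 -> C#5
E5 -> F#5
F5 -> G5
Db4 -> Eb4

C#5 F#5 G5 Eb4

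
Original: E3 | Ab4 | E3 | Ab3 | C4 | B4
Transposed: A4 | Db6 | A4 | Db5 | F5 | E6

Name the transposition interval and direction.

up a perfect eleventh

Take the first pair: E3 → A4. E to A spans 11 letter names, so the interval is some kind of eleventh.
E3 to A4 is 17 semitones, which makes it a perfect eleventh; the second version is higher, so the direction is up.
Checking another pair — B4 → E6 — gives the same interval.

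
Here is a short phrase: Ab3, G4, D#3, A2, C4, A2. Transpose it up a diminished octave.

A diminished octave up from Ab3 gives Abb4.
G4: an octave up reaches G, and 11 semitones makes it Gb5.
A diminished octave up from D#3 gives D4.
A2 up a diminished octave is Ab3.
C4: an octave up reaches C, and 11 semitones makes it Cb5.
A2: an octave up reaches A, and 11 semitones makes it Ab3.

Abb4 Gb5 D4 Ab3 Cb5 Ab3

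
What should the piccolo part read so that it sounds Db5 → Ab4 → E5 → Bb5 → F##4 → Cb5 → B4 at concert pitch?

Db4 Ab3 E4 Bb4 F##3 Cb4 B3

The piccolo sounds a perfect octave above written, so the written part must be a perfect octave below concert — transpose each note down.
Db5 -> Db4
Ab4 -> Ab3
E5 -> E4
Bb5 -> Bb4
F##4 -> F##3
Cb5 -> Cb4
B4 -> B3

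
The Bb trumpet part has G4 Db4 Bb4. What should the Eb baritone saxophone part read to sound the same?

D6 Ab5 F6

First find concert pitch: the Bb trumpet sounds a major second below written, so G4 Db4 Bb4 sounds F4 Cb4 Ab4.
Then write for Eb baritone saxophone: it sounds a major thirteenth below written, so the part must be a major thirteenth above concert.
F4 → D6
Cb4 → Ab5
Ab4 → F6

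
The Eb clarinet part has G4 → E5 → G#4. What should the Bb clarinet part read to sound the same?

C5 A5 C#5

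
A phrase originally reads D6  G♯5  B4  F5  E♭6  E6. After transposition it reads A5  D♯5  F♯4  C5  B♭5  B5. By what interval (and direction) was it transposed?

down a perfect fourth

Take the first pair: D6 → A5. D to A spans 4 letter names, so the interval is some kind of fourth.
A5 to D6 is 5 semitones, which makes it a perfect fourth; the second version is lower, so the direction is down.
Checking another pair — E6 → B5 — gives the same interval.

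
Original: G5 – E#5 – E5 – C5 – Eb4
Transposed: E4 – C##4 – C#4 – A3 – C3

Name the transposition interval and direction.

down a minor tenth

Take the first pair: G5 → E4. G to E spans 10 letter names, so the interval is some kind of tenth.
E4 to G5 is 15 semitones, which makes it a minor tenth; the second version is lower, so the direction is down.
Checking another pair — Eb4 → C3 — gives the same interval.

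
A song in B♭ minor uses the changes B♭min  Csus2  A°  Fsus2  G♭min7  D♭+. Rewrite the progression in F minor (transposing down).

B♭ minor down to F minor is a perfect fourth; each chord root moves by that interval while the quality stays the same.
B♭min: root B♭ down a perfect fourth → F, giving Fmin.
Csus2: root C down a perfect fourth → G, giving Gsus2.
A°: root A down a perfect fourth → E, giving E°.
Fsus2: root F down a perfect fourth → C, giving Csus2.
G♭min7: root G♭ down a perfect fourth → Db, giving Dbmin7.
D♭+: root D♭ down a perfect fourth → Ab, giving Ab+.

Fmin Gsus2 E° Csus2 Dbmin7 Ab+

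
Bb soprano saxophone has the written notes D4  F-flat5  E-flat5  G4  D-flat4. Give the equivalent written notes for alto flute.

First find concert pitch: the Bb soprano saxophone sounds a major second below written, so D4 F-flat5 E-flat5 G4 D-flat4 sounds C4 Ebb5 Db5 F4 Cb4.
Then write for alto flute: it sounds a perfect fourth below written, so the part must be a perfect fourth above concert.
C4 → F4
Ebb5 → Abb5
Db5 → Gb5
F4 → Bb4
Cb4 → Fb4

F4 Abb5 Gb5 Bb4 Fb4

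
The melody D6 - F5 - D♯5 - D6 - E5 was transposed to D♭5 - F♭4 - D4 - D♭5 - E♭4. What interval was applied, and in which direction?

From D6 to Db5 is 8 letter names — an octave of some quality.
Db5 to D6 is 13 semitones, which makes it an augmented octave; the second version is lower, so the direction is down.
Checking another pair — E5 → Eb4 — gives the same interval.

down an augmented octave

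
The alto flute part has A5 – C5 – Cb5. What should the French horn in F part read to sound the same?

B5 D5 Db5

First find concert pitch: the alto flute sounds a perfect fourth below written, so A5 C5 Cb5 sounds E5 G4 Gb4.
Then write for French horn in F: it sounds a perfect fifth below written, so the part must be a perfect fifth above concert.
E5 → B5
G4 → D5
Gb4 → Db5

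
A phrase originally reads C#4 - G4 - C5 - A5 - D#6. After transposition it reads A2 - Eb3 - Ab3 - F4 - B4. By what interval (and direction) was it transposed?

Take the first pair: C#4 → A2. C to A spans 10 letter names, so the interval is some kind of tenth.
A2 to C#4 is 16 semitones, which makes it a major tenth; the second version is lower, so the direction is down.
Checking another pair — D#6 → B4 — gives the same interval.

down a major tenth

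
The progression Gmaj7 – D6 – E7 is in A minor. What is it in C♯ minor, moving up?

A minor up to C♯ minor is a major third; each chord root moves by that interval while the quality stays the same.
Gmaj7: root G up a major third → B, giving Bmaj7.
D6: root D up a major third → F#, giving F#6.
E7: root E up a major third → G#, giving G#7.

Bmaj7 F#6 G#7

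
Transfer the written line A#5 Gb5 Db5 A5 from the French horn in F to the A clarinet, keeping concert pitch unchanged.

F#5 Ebb5 Bbb4 F5

First find concert pitch: the French horn in F sounds a perfect fifth below written, so A#5 Gb5 Db5 A5 sounds D#5 Cb5 Gb4 D5.
Then write for A clarinet: it sounds a minor third below written, so the part must be a minor third above concert.
D#5 → F#5
Cb5 → Ebb5
Gb4 → Bbb4
D5 → F5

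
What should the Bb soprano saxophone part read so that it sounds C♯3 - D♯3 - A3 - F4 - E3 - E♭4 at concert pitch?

D#3 E#3 B3 G4 F#3 F4

Written C4 sounds as Bb3 on the Bb soprano saxophone, so concert pitches are written a major second up.
C#3 to D#3
D#3 to E#3
A3 to B3
F4 to G4
E3 to F#3
Eb4 to F4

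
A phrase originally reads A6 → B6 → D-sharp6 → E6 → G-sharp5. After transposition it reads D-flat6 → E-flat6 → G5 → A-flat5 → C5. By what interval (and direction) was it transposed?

down an augmented fifth

From A6 to Db6 is 5 letter names — a fifth of some quality.
Db6 to A6 is 8 semitones, which makes it an augmented fifth; the second version is lower, so the direction is down.
Checking another pair — G#5 → C5 — gives the same interval.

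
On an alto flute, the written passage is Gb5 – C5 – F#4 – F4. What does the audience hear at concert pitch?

Db5 G4 C#4 C4

The alto flute sounds a perfect fourth below written, so transpose each written note down a perfect fourth.
Gb5 to Db5
C5 to G4
F#4 to C#4
F4 to C4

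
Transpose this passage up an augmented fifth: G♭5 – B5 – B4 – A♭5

D6 F##6 F##5 E6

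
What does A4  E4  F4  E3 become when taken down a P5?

D4 A3 Bb3 A2

A perfect fifth down from A4 gives D4.
E4 down a perfect fifth is A3.
F4: a fifth down reaches B, and 7 semitones makes it Bb3.
A perfect fifth down from E3 gives A2.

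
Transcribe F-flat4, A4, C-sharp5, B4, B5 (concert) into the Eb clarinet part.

Db4 F#4 A#4 G#4 G#5

Written C4 sounds as Eb4 on the Eb clarinet, so concert pitches are written a minor third down.
Fb4 → Db4
A4 → F#4
C#5 → A#4
B4 → G#4
B5 → G#5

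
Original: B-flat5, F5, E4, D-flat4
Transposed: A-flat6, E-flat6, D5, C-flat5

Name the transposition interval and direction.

up a minor seventh

Take the first pair: Bb5 → Ab6. B to A spans 7 letter names, so the interval is some kind of seventh.
Bb5 to Ab6 is 10 semitones, which makes it a minor seventh; the second version is higher, so the direction is up.
Checking another pair — Db4 → Cb5 — gives the same interval.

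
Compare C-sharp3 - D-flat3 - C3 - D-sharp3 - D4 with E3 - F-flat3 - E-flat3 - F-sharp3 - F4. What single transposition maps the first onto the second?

up a minor third

From C#3 to E3 is 3 letter names — a third of some quality.
C#3 to E3 is 3 semitones, which makes it a minor third; the second version is higher, so the direction is up.
Checking another pair — D4 → F4 — gives the same interval.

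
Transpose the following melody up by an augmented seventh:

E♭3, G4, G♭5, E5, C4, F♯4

D#4 F##5 F#6 D##6 B#4 E##5

Eb3 → D#4
G4 → F##5
Gb5 → F#6
E5 → D##6
C4 → B#4
F#4 → E##5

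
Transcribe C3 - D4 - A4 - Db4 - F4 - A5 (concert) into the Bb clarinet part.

D3 E4 B4 Eb4 G4 B5

Written C4 sounds as Bb3 on the Bb clarinet, so concert pitches are written a major second up.
C3 to D3
D4 to E4
A4 to B4
Db4 to Eb4
F4 to G4
A5 to B5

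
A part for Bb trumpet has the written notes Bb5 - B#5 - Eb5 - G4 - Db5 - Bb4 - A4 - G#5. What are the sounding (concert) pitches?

Ab5 A#5 Db5 F4 Cb5 Ab4 G4 F#5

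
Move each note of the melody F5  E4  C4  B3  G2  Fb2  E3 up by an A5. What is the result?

C#6 B#4 G#4 F##4 D#3 C3 B#3

F5: a fifth up reaches C, and 8 semitones makes it C#6.
An augmented fifth up from E4 gives B#4.
C4: a fifth up reaches G, and 8 semitones makes it G#4.
B3 up an augmented fifth is F##4.
G2: a fifth up reaches D, and 8 semitones makes it D#3.
Fb2: a fifth up reaches C, and 8 semitones makes it C3.
An augmented fifth up from E3 gives B#3.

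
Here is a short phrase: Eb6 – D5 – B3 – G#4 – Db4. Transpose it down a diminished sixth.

G#5 F##4 D##3 B##3 F#3

A diminished sixth down from Eb6 gives G#5.
D5: a sixth down reaches F, and 7 semitones makes it F##4.
B3 down a diminished sixth is D##3.
G#4: a sixth down reaches B, and 7 semitones makes it B##3.
A diminished sixth down from Db4 gives F#3.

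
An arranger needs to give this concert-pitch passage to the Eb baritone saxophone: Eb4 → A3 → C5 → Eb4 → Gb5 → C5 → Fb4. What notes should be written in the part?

C6 F#5 A6 C6 Eb7 A6 Db6

The Eb baritone saxophone sounds a major thirteenth below written, so the written part must be a major thirteenth above concert — transpose each note up.
Eb4 -> C6
A3 -> F#5
C5 -> A6
Eb4 -> C6
Gb5 -> Eb7
C5 -> A6
Fb4 -> Db6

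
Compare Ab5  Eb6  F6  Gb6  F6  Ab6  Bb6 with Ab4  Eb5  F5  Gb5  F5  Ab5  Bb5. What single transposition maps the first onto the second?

down a perfect octave

From Ab5 to Ab4 is 8 letter names — an octave of some quality.
Ab4 to Ab5 is 12 semitones, which makes it a perfect octave; the second version is lower, so the direction is down.
Checking another pair — Bb6 → Bb5 — gives the same interval.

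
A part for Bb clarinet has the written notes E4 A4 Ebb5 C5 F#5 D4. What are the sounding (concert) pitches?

D4 G4 Dbb5 Bb4 E5 C4

Written C4 on the Bb clarinet sounds as Bb3, a major second lower; apply that shift to every note.
E4 -> D4
A4 -> G4
Ebb5 -> Dbb5
C5 -> Bb4
F#5 -> E5
D4 -> C4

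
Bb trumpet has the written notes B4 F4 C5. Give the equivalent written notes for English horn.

First find concert pitch: the Bb trumpet sounds a major second below written, so B4 F4 C5 sounds A4 Eb4 Bb4.
Then write for English horn: it sounds a perfect fifth below written, so the part must be a perfect fifth above concert.
A4 → E5
Eb4 → Bb4
Bb4 → F5

E5 Bb4 F5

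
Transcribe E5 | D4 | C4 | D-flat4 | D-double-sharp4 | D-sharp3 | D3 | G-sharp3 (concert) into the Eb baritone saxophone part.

C#7 B5 A5 Bb5 B##5 B#4 B4 E#5

The Eb baritone saxophone sounds a major thirteenth below written, so the written part must be a major thirteenth above concert — transpose each note up.
E5 gives C#7
D4 gives B5
C4 gives A5
Db4 gives Bb5
D##4 gives B##5
D#3 gives B#4
D3 gives B4
G#3 gives E#5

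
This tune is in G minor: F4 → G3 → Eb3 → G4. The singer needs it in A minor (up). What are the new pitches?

G4 A3 F3 A4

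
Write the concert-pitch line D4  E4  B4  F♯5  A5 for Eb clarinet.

B3 C#4 G#4 D#5 F#5

The Eb clarinet sounds a minor third above written, so the written part must be a minor third below concert — transpose each note down.
D4 → B3
E4 → C#4
B4 → G#4
F#5 → D#5
A5 → F#5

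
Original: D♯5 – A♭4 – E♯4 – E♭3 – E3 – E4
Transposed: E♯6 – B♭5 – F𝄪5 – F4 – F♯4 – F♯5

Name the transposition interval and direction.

Take the first pair: D#5 → E#6. D to E spans 9 letter names, so the interval is some kind of ninth.
D#5 to E#6 is 14 semitones, which makes it a major ninth; the second version is higher, so the direction is up.
Checking another pair — E4 → F#5 — gives the same interval.

up a major ninth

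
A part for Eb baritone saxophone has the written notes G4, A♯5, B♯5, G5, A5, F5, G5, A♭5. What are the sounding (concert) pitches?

Written C4 on the Eb baritone saxophone sounds as Eb2, a major thirteenth lower; apply that shift to every note.
G4 -> Bb2
A#5 -> C#4
B#5 -> D#4
G5 -> Bb3
A5 -> C4
F5 -> Ab3
G5 -> Bb3
Ab5 -> Cb4

Bb2 C#4 D#4 Bb3 C4 Ab3 Bb3 Cb4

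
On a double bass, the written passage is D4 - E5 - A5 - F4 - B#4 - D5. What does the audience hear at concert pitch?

The double bass sounds a perfect octave below written, so transpose each written note down a perfect octave.
D4 to D3
E5 to E4
A5 to A4
F4 to F3
B#4 to B#3
D5 to D4

D3 E4 A4 F3 B#3 D4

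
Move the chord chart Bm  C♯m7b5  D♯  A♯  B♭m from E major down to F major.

Cm Dm7b5 E B Cbm

E major down to F major is a major seventh; each chord root moves by that interval while the quality stays the same.
Bm: root B down a major seventh → C, giving Cm.
C♯m7b5: root C♯ down a major seventh → D, giving Dm7b5.
D♯: root D♯ down a major seventh → E, giving E.
A♯: root A♯ down a major seventh → B, giving B.
B♭m: root B♭ down a major seventh → Cb, giving Cbm.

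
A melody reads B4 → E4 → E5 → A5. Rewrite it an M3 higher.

D#5 G#4 G#5 C#6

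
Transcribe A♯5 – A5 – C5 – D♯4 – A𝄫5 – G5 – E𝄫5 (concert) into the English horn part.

E#6 E6 G5 A#4 Ebb6 D6 Bbb5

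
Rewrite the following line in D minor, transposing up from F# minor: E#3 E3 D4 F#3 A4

F# minor to D minor up is a minor sixth, so every note moves up by that interval.
E#3 → C#4
E3 → C4
D4 → Bb4
F#3 → D4
A4 → F5

C#4 C4 Bb4 D4 F5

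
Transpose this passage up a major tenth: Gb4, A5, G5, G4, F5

Bb5 C#7 B6 B5 A6

Gb4 -> Bb5
A5 -> C#7
G5 -> B6
G4 -> B5
F5 -> A6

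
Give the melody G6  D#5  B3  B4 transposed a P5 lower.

C6 G#4 E3 E4

G6 down a perfect fifth is C6.
A perfect fifth down from D#5 gives G#4.
B3: a fifth down reaches E, and 7 semitones makes it E3.
B4: a fifth down reaches E, and 7 semitones makes it E4.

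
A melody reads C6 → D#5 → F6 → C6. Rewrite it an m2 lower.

B5 C##5 E6 B5

C6 down a minor second is B5.
D#5 down a minor second is C##5.
F6 down a minor second is E6.
A minor second down from C6 gives B5.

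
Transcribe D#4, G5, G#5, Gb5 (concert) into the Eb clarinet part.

B#3 E5 E#5 Eb5

The Eb clarinet sounds a minor third above written, so the written part must be a minor third below concert — transpose each note down.
D#4 -> B#3
G5 -> E5
G#5 -> E#5
Gb5 -> Eb5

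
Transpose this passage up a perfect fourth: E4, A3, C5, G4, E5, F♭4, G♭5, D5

A4 D4 F5 C5 A5 Bbb4 Cb6 G5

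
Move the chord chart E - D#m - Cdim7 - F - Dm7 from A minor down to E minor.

B A#m Gdim7 C Am7

A minor down to E minor is a perfect fourth; each chord root moves by that interval while the quality stays the same.
E: root E down a perfect fourth → B, giving B.
D#m: root D# down a perfect fourth → A#, giving A#m.
Cdim7: root C down a perfect fourth → G, giving Gdim7.
F: root F down a perfect fourth → C, giving C.
Dm7: root D down a perfect fourth → A, giving Am7.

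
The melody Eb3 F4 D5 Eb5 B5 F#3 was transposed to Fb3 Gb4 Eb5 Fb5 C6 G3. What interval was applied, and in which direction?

up a minor second

From Eb3 to Fb3 is 2 letter names — a second of some quality.
Eb3 to Fb3 is 1 semitone, which makes it a minor second; the second version is higher, so the direction is up.
Checking another pair — F#3 → G3 — gives the same interval.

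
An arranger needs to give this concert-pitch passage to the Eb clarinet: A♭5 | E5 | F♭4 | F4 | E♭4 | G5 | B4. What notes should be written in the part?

F5 C#5 Db4 D4 C4 E5 G#4

The Eb clarinet sounds a minor third above written, so the written part must be a minor third below concert — transpose each note down.
Ab5 becomes F5
E5 becomes C#5
Fb4 becomes Db4
F4 becomes D4
Eb4 becomes C4
G5 becomes E5
B4 becomes G#4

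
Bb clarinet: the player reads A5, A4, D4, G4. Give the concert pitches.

G5 G4 C4 F4

The Bb clarinet sounds a major second below written, so transpose each written note down a major second.
A5 gives G5
A4 gives G4
D4 gives C4
G4 gives F4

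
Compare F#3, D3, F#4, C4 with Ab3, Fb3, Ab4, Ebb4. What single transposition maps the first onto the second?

Take the first pair: F#3 → Ab3. F to A spans 3 letter names, so the interval is some kind of third.
F#3 to Ab3 is 2 semitones, which makes it a diminished third; the second version is higher, so the direction is up.
Checking another pair — C4 → Ebb4 — gives the same interval.

up a diminished third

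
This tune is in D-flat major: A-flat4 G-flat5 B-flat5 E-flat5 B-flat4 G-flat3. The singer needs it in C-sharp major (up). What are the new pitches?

G#5 F#6 A#6 D#6 A#5 F#4

D-flat major to C-sharp major up is an augmented seventh, so every note moves up by that interval.
Ab4 gives G#5
Gb5 gives F#6
Bb5 gives A#6
Eb5 gives D#6
Bb4 gives A#5
Gb3 gives F#4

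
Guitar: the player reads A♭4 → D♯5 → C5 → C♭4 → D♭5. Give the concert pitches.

Ab3 D#4 C4 Cb3 Db4

Written C4 on the guitar sounds as C3, a perfect octave lower; apply that shift to every note.
Ab4 gives Ab3
D#5 gives D#4
C5 gives C4
Cb4 gives Cb3
Db5 gives Db4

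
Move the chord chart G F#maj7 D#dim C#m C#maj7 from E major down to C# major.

E D#maj7 B#dim A#m A#maj7

E major down to C# major is a minor third; each chord root moves by that interval while the quality stays the same.
G: root G down a minor third → E, giving E.
F#maj7: root F# down a minor third → D#, giving D#maj7.
D#dim: root D# down a minor third → B#, giving B#dim.
C#m: root C# down a minor third → A#, giving A#m.
C#maj7: root C# down a minor third → A#, giving A#maj7.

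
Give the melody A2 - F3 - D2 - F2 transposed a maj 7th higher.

G#3 E4 C#3 E3

A2 -> G#3
F3 -> E4
D2 -> C#3
F2 -> E3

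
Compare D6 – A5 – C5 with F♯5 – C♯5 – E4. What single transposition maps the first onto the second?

down a minor sixth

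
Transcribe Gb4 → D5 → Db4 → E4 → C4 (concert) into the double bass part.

Gb5 D6 Db5 E5 C5

Written C4 sounds as C3 on the double bass, so concert pitches are written a perfect octave up.
Gb4 to Gb5
D5 to D6
Db4 to Db5
E4 to E5
C4 to C5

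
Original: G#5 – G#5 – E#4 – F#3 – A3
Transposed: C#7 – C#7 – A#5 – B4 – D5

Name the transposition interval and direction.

up a perfect eleventh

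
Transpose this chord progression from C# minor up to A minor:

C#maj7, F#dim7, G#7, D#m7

Amaj7 Ddim7 E7 Bm7

C# minor up to A minor is a minor sixth; each chord root moves by that interval while the quality stays the same.
C#maj7: root C# up a minor sixth → A, giving Amaj7.
F#dim7: root F# up a minor sixth → D, giving Ddim7.
G#7: root G# up a minor sixth → E, giving E7.
D#m7: root D# up a minor sixth → B, giving Bm7.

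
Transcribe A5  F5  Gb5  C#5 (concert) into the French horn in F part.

E6 C6 Db6 G#5

Written C4 sounds as F3 on the French horn in F, so concert pitches are written a perfect fifth up.
A5 gives E6
F5 gives C6
Gb5 gives Db6
C#5 gives G#5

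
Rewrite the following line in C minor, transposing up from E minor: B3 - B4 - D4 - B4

G4 G5 Bb4 G5

E minor to C minor up is a minor sixth, so every note moves up by that interval.
B3 -> G4
B4 -> G5
D4 -> Bb4
B4 -> G5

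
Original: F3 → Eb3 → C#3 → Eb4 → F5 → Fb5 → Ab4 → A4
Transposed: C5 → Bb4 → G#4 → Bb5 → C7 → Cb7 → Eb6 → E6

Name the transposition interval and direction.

From F3 to C5 is 12 letter names — a twelfth of some quality.
F3 to C5 is 19 semitones, which makes it a perfect twelfth; the second version is higher, so the direction is up.
Checking another pair — A4 → E6 — gives the same interval.

up a perfect twelfth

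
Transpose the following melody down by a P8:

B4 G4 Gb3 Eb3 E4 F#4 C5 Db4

B3 G3 Gb2 Eb2 E3 F#3 C4 Db3

B4 down a perfect octave is B3.
A perfect octave down from G4 gives G3.
Gb3: an octave down reaches G, and 12 semitones makes it Gb2.
Eb3: an octave down reaches E, and 12 semitones makes it Eb2.
A perfect octave down from E4 gives E3.
F#4: an octave down reaches F, and 12 semitones makes it F#3.
A perfect octave down from C5 gives C4.
A perfect octave down from Db4 gives Db3.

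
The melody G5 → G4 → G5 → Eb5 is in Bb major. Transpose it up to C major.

A5 A4 A5 F5

Bb major to C major up is a major second, so every note moves up by that interval.
G5 becomes A5
G4 becomes A4
G5 becomes A5
Eb5 becomes F5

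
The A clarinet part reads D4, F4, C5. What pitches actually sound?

The A clarinet sounds a minor third below written, so transpose each written note down a minor third.
D4 gives B3
F4 gives D4
C5 gives A4

B3 D4 A4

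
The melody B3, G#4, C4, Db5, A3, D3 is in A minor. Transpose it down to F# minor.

A minor to F# minor down is a minor third, so every note moves down by that interval.
B3 → G#3
G#4 → E#4
C4 → A3
Db5 → Bb4
A3 → F#3
D3 → B2

G#3 E#4 A3 Bb4 F#3 B2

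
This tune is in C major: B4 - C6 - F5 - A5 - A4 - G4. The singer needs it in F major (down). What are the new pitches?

E4 F5 Bb4 D5 D4 C4

C major to F major down is a perfect fifth, so every note moves down by that interval.
B4 → E4
C6 → F5
F5 → Bb4
A5 → D5
A4 → D4
G4 → C4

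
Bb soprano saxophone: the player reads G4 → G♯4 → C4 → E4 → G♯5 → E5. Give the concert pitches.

The Bb soprano saxophone sounds a major second below written, so transpose each written note down a major second.
G4 to F4
G#4 to F#4
C4 to Bb3
E4 to D4
G#5 to F#5
E5 to D5

F4 F#4 Bb3 D4 F#5 D5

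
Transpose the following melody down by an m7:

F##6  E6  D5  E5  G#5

A minor seventh down from F##6 gives G##5.
A minor seventh down from E6 gives F#5.
D5 down a minor seventh is E4.
E5 down a minor seventh is F#4.
G#5 down a minor seventh is A#4.

G##5 F#5 E4 F#4 A#4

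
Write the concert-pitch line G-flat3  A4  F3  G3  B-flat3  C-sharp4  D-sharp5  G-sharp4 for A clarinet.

Written C4 sounds as A3 on the A clarinet, so concert pitches are written a minor third up.
Gb3 becomes Bbb3
A4 becomes C5
F3 becomes Ab3
G3 becomes Bb3
Bb3 becomes Db4
C#4 becomes E4
D#5 becomes F#5
G#4 becomes B4

Bbb3 C5 Ab3 Bb3 Db4 E4 F#5 B4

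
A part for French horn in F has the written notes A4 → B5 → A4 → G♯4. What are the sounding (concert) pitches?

D4 E5 D4 C#4

Written C4 on the French horn in F sounds as F3, a perfect fifth lower; apply that shift to every note.
A4 to D4
B5 to E5
A4 to D4
G#4 to C#4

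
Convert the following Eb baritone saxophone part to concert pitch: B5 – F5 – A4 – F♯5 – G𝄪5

D4 Ab3 C3 A3 B#3

The Eb baritone saxophone sounds a major thirteenth below written, so transpose each written note down a major thirteenth.
B5 -> D4
F5 -> Ab3
A4 -> C3
F#5 -> A3
G##5 -> B#3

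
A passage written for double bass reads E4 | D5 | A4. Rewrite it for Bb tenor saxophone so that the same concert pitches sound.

F#4 E5 B4

First find concert pitch: the double bass sounds a perfect octave below written, so E4 D5 A4 sounds E3 D4 A3.
Then write for Bb tenor saxophone: it sounds a major ninth below written, so the part must be a major ninth above concert.
E3 → F#4
D4 → E5
A3 → B4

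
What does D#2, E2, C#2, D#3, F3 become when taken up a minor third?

F#2 G2 E2 F#3 Ab3

D#2 to F#2
E2 to G2
C#2 to E2
D#3 to F#3
F3 to Ab3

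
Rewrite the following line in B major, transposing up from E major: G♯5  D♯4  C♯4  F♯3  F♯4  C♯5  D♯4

E major to B major up is a perfect fifth, so every note moves up by that interval.
G#5 -> D#6
D#4 -> A#4
C#4 -> G#4
F#3 -> C#4
F#4 -> C#5
C#5 -> G#5
D#4 -> A#4

D#6 A#4 G#4 C#4 C#5 G#5 A#4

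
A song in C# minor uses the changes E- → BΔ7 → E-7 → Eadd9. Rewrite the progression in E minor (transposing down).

C# minor down to E minor is a major sixth; each chord root moves by that interval while the quality stays the same.
E-: root E down a major sixth → G, giving G-.
BΔ7: root B down a major sixth → D, giving DΔ7.
E-7: root E down a major sixth → G, giving G-7.
Eadd9: root E down a major sixth → G, giving Gadd9.

G- DΔ7 G-7 Gadd9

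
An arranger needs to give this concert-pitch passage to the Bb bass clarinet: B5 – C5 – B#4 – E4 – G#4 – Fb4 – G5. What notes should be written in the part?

C#7 D6 C##6 F#5 A#5 Gb5 A6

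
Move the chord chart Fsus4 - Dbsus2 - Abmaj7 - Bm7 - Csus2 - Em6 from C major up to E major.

C major up to E major is a major third; each chord root moves by that interval while the quality stays the same.
Fsus4: root F up a major third → A, giving Asus4.
Dbsus2: root Db up a major third → F, giving Fsus2.
Abmaj7: root Ab up a major third → C, giving Cmaj7.
Bm7: root B up a major third → D#, giving D#m7.
Csus2: root C up a major third → E, giving Esus2.
Em6: root E up a major third → G#, giving G#m6.

Asus4 Fsus2 Cmaj7 D#m7 Esus2 G#m6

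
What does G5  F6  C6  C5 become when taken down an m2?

G5 -> F#5
F6 -> E6
C6 -> B5
C5 -> B4

F#5 E6 B5 B4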